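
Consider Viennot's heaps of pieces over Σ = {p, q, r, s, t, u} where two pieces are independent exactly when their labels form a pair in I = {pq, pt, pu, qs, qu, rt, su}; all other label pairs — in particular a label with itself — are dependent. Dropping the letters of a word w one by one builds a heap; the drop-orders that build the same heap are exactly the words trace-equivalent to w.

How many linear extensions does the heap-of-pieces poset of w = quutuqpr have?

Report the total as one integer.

drop 0:q onto floor
drop 1:u onto floor
drop 2:u onto {1:u}
drop 3:t onto {0:q, 2:u}
drop 4:u onto {3:t}
drop 5:q onto {3:t}
drop 6:p onto floor
drop 7:r onto {4:u, 5:q, 6:p}
ground layer = {0:q, 1:u, 6:p}
drop-orders for the pieces not yet dropped (sum over which currently-grounded one goes next):
  1 to go: {7} 1
  2 to go: {4,7} 1  {5,7} 1  {6,7} 1
  3 to go: {4,5,7} 2  {4,6,7} 2  {5,6,7} 2
  4 to go: {3,4,5,7} 2  {4,5,6,7} 6
  5 to go: {0,3,4,5,7} 2  {2,3,4,5,7} 2  {3,4,5,6,7} 8
  6 to go: {0,2,3,4,5,7} 4  {0,3,4,5,6,7} 10  {1,2,3,4,5,7} 2  {2,3,4,5,6,7} 10
  if 0:q drops first: 12 orders
  if 1:u drops first: 24 orders
  if 6:p drops first: 6 orders
heap linearizations: 42

42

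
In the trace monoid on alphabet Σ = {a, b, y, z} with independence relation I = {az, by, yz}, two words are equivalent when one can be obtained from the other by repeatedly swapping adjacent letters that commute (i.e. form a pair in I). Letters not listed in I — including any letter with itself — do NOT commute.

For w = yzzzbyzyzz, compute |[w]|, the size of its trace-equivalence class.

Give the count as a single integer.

piece 0:y — minimal
piece 1:z — minimal
piece 2:z rests on {1:z}
piece 3:z rests on {2:z}
piece 4:b rests on {3:z}
piece 5:y rests on {0:y}
piece 6:z rests on {4:b}
piece 7:y rests on {5:y}
piece 8:z rests on {6:z}
piece 9:z rests on {8:z}
minimal pieces: {0:y, 1:z}
ways to finish when only these pieces remain (= sum over removing one remaining piece with nothing left below it):
  1 left: {7}→1  {9}→1
  2 left: {5,7}→1  {7,9}→2  {8,9}→1
  3 left: {0,5,7}→1  {5,7,9}→3  {6,8,9}→1  {7,8,9}→3
  4 left: {0,5,7,9}→4  {4,6,8,9}→1  {5,7,8,9}→6  {6,7,8,9}→4
  5 left: {0,5,7,8,9}→10  {3,4,6,8,9}→1  {4,6,7,8,9}→5  {5,6,7,8,9}→10
  6 left: {0,5,6,7,8,9}→20  {2,3,4,6,8,9}→1  {3,4,6,7,8,9}→6  {4,5,6,7,8,9}→15
  7 left: {0,4,5,6,7,8,9}→35  {1,2,3,4,6,8,9}→1  {2,3,4,6,7,8,9}→7  {3,4,5,6,7,8,9}→21
  8 left: {0,3,4,5,6,7,8,9}→56  {1,2,3,4,6,7,8,9}→8  {2,3,4,5,6,7,8,9}→28
  placing 0:y first → 36 extensions
  placing 1:z first → 84 extensions
total linear extensions = 120

120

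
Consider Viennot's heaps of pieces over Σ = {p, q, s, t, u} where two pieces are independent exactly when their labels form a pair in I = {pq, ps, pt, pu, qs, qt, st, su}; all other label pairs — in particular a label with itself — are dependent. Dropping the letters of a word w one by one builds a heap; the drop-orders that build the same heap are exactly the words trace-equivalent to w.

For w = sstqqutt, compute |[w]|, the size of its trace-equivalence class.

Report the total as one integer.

0(s) covers ∅
1(s) covers 0:s
2(t) covers ∅
3(q) covers ∅
4(q) covers 3:q
5(u) covers 2:t, 4:q
6(t) covers 5:u
7(t) covers 6:t
floor of heap: 0:s, 2:t, 3:q
completions by unplaced set U, small U first (add the entries for U minus each lowest piece of U):
  |U|=1: {1}:1  {7}:1
  |U|=2: {0,1}:1  {1,7}:2  {6,7}:1
  |U|=3: {0,1,7}:3  {1,6,7}:3  {5,6,7}:1
  |U|=4: {0,1,6,7}:6  {1,5,6,7}:4  {2,5,6,7}:1  {4,5,6,7}:1
  |U|=5: {0,1,5,6,7}:10  {1,2,5,6,7}:5  {1,4,5,6,7}:5  {2,4,5,6,7}:2  {3,4,5,6,7}:1
  |U|=6: {0,1,2,5,6,7}:15  {0,1,4,5,6,7}:15  {1,2,4,5,6,7}:12  {1,3,4,5,6,7}:6  {2,3,4,5,6,7}:3
  start at 0(s): 21
  start at 2(t): 21
  start at 3(q): 42
sum over floor = 84

84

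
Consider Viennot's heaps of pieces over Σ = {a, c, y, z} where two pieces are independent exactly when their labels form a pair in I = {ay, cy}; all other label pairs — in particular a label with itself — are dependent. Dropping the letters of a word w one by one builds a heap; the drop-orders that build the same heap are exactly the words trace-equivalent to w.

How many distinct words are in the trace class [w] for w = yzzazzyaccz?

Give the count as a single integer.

4

0(y) covers ∅
1(z) covers 0:y
2(z) covers 1:z
3(a) covers 2:z
4(z) covers 3:a
5(z) covers 4:z
6(y) covers 5:z
7(a) covers 5:z
8(c) covers 7:a
9(c) covers 8:c
10(z) covers 6:y, 9:c
floor of heap: 0:y
completions by unplaced set U, small U first (add the entries for U minus each lowest piece of U):
  |U|=1: {10}:1
  |U|=2: {6,10}:1  {9,10}:1
  |U|=3: {6,9,10}:2  {8,9,10}:1
  |U|=4: {6,8,9,10}:3  {7,8,9,10}:1
  |U|=5: {6,7,8,9,10}:4
  |U|=6: {5,6,7,8,9,10}:4
  |U|=7: {4,5,6,7,8,9,10}:4
  |U|=8: {3,4,5,6,7,8,9,10}:4
  |U|=9: {2,3,4,5,6,7,8,9,10}:4
  start at 0(y): 4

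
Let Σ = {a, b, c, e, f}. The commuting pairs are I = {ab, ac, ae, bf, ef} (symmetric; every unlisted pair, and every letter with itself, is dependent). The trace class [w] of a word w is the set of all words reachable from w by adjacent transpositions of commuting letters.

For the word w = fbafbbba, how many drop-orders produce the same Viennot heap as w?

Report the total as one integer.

piece 0:f — minimal
piece 1:b — minimal
piece 2:a rests on {0:f}
piece 3:f rests on {2:a}
piece 4:b rests on {1:b}
piece 5:b rests on {4:b}
piece 6:b rests on {5:b}
piece 7:a rests on {3:f}
minimal pieces: {0:f, 1:b}
ways to finish when only these pieces remain (= sum over removing one remaining piece with nothing left below it):
  1 left: {6}→1  {7}→1
  2 left: {3,7}→1  {5,6}→1  {6,7}→2
  3 left: {2,3,7}→1  {3,6,7}→3  {4,5,6}→1  {5,6,7}→3
  4 left: {0,2,3,7}→1  {1,4,5,6}→1  {2,3,6,7}→4  {3,5,6,7}→6  {4,5,6,7}→4
  5 left: {0,2,3,6,7}→5  {1,4,5,6,7}→5  {2,3,5,6,7}→10  {3,4,5,6,7}→10
  6 left: {0,2,3,5,6,7}→15  {1,3,4,5,6,7}→15  {2,3,4,5,6,7}→20
  placing 0:f first → 35 extensions
  placing 1:b first → 35 extensions
total linear extensions = 70

70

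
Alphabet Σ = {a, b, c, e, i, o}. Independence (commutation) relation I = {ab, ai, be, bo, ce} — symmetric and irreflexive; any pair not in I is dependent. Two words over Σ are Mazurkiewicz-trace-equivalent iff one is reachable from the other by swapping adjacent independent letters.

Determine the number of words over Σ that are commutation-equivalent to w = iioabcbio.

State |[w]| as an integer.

0(i) covers ∅
1(i) covers 0:i
2(o) covers 1:i
3(a) covers 2:o
4(b) covers 1:i
5(c) covers 3:a, 4:b
6(b) covers 5:c
7(i) covers 6:b
8(o) covers 7:i
floor of heap: 0:i
completions by unplaced set U, small U first (add the entries for U minus each lowest piece of U):
  |U|=1: {8}:1
  |U|=2: {7,8}:1
  |U|=3: {6,7,8}:1
  |U|=4: {5,6,7,8}:1
  |U|=5: {3,5,6,7,8}:1  {4,5,6,7,8}:1
  |U|=6: {2,3,5,6,7,8}:1  {3,4,5,6,7,8}:2
  |U|=7: {2,3,4,5,6,7,8}:3
  start at 0(i): 3

3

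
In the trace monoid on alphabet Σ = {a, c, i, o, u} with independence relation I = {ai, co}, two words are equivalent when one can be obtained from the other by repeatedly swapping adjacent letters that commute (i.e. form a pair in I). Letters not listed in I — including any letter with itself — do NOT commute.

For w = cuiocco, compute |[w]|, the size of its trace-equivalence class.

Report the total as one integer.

piece 0:c — minimal
piece 1:u rests on {0:c}
piece 2:i rests on {1:u}
piece 3:o rests on {2:i}
piece 4:c rests on {2:i}
piece 5:c rests on {4:c}
piece 6:o rests on {3:o}
minimal pieces: {0:c}
ways to finish when only these pieces remain (= sum over removing one remaining piece with nothing left below it):
  1 left: {5}→1  {6}→1
  2 left: {3,6}→1  {4,5}→1  {5,6}→2
  3 left: {3,5,6}→3  {4,5,6}→3
  4 left: {3,4,5,6}→6
  5 left: {2,3,4,5,6}→6
  placing 0:c first → 6 extensions

6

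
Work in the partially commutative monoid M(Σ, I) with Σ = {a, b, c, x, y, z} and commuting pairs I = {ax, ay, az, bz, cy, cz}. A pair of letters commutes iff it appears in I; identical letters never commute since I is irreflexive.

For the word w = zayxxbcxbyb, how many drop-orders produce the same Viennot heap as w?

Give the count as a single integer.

0(z) covers ∅
1(a) covers ∅
2(y) covers 0:z
3(x) covers 2:y
4(x) covers 3:x
5(b) covers 1:a, 4:x
6(c) covers 5:b
7(x) covers 6:c
8(b) covers 7:x
9(y) covers 8:b
10(b) covers 9:y
floor of heap: 0:z, 1:a
completions by unplaced set U, small U first (add the entries for U minus each lowest piece of U):
  |U|=1: {10}:1
  |U|=2: {9,10}:1
  |U|=3: {8,9,10}:1
  |U|=4: {7,8,9,10}:1
  |U|=5: {6,7,8,9,10}:1
  |U|=6: {5,6,7,8,9,10}:1
  |U|=7: {1,5,6,7,8,9,10}:1  {4,5,6,7,8,9,10}:1
  |U|=8: {1,4,5,6,7,8,9,10}:2  {3,4,5,6,7,8,9,10}:1
  |U|=9: {1,3,4,5,6,7,8,9,10}:3  {2,3,4,5,6,7,8,9,10}:1
  start at 0(z): 4
  start at 1(a): 1
sum over floor = 5

5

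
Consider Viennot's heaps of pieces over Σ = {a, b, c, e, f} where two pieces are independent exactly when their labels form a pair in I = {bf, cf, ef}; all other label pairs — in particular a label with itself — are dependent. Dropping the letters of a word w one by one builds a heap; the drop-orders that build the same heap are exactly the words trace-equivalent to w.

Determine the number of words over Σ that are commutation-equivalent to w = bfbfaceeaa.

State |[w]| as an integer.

6

0(b) covers ∅
1(f) covers ∅
2(b) covers 0:b
3(f) covers 1:f
4(a) covers 2:b, 3:f
5(c) covers 4:a
6(e) covers 5:c
7(e) covers 6:e
8(a) covers 7:e
9(a) covers 8:a
floor of heap: 0:b, 1:f
completions by unplaced set U, small U first (add the entries for U minus each lowest piece of U):
  |U|=1: {9}:1
  |U|=2: {8,9}:1
  |U|=3: {7,8,9}:1
  |U|=4: {6,7,8,9}:1
  |U|=5: {5,6,7,8,9}:1
  |U|=6: {4,5,6,7,8,9}:1
  |U|=7: {2,4,5,6,7,8,9}:1  {3,4,5,6,7,8,9}:1
  |U|=8: {0,2,4,5,6,7,8,9}:1  {1,3,4,5,6,7,8,9}:1  {2,3,4,5,6,7,8,9}:2
  start at 0(b): 3
  start at 1(f): 3
sum over floor = 6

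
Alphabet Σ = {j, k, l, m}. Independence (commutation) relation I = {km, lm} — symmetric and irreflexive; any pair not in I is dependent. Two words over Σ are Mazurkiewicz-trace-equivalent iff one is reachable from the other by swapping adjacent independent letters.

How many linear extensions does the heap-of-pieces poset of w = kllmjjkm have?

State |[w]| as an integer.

8

#0=k has no predecessor
#1=l depends on [0:k]
#2=l depends on [1:l]
#3=m has no predecessor
#4=j depends on [2:l, 3:m]
#5=j depends on [4:j]
#6=k depends on [5:j]
#7=m depends on [5:j]
sources: [0:k, 3:m]
N(rest) = Σ N(rest − s) over sources s of rest; N(one piece) = 1:
  size 1 → [6]=1  [7]=1
  size 2 → [6,7]=2
  size 3 → [5,6,7]=2
  size 4 → [4,5,6,7]=2
  size 5 → [2,4,5,6,7]=2  [3,4,5,6,7]=2
  size 6 → [1,2,4,5,6,7]=2  [2,3,4,5,6,7]=4
  first=0(k) contributes 6
  first=3(m) contributes 2
|[w]| = 8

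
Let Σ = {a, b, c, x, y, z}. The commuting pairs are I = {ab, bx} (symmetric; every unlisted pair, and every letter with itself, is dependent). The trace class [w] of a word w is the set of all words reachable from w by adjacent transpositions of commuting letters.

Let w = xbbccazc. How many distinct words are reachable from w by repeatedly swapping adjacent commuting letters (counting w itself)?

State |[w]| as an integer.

3

drop 0:x onto floor
drop 1:b onto floor
drop 2:b onto {1:b}
drop 3:c onto {0:x, 2:b}
drop 4:c onto {3:c}
drop 5:a onto {4:c}
drop 6:z onto {5:a}
drop 7:c onto {6:z}
ground layer = {0:x, 1:b}
drop-orders for the pieces not yet dropped (sum over which currently-grounded one goes next):
  1 to go: {7} 1
  2 to go: {6,7} 1
  3 to go: {5,6,7} 1
  4 to go: {4,5,6,7} 1
  5 to go: {3,4,5,6,7} 1
  6 to go: {0,3,4,5,6,7} 1  {2,3,4,5,6,7} 1
  if 0:x drops first: 1 orders
  if 1:b drops first: 2 orders
heap linearizations: 3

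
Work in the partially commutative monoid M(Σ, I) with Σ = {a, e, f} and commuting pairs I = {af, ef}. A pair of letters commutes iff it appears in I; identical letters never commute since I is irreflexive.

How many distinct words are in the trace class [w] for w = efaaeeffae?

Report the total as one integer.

0(e) covers ∅
1(f) covers ∅
2(a) covers 0:e
3(a) covers 2:a
4(e) covers 3:a
5(e) covers 4:e
6(f) covers 1:f
7(f) covers 6:f
8(a) covers 5:e
9(e) covers 8:a
floor of heap: 0:e, 1:f
completions by unplaced set U, small U first (add the entries for U minus each lowest piece of U):
  |U|=1: {7}:1  {9}:1
  |U|=2: {6,7}:1  {7,9}:2  {8,9}:1
  |U|=3: {1,6,7}:1  {5,8,9}:1  {6,7,9}:3  {7,8,9}:3
  |U|=4: {1,6,7,9}:4  {4,5,8,9}:1  {5,7,8,9}:4  {6,7,8,9}:6
  |U|=5: {1,6,7,8,9}:10  {3,4,5,8,9}:1  {4,5,7,8,9}:5  {5,6,7,8,9}:10
  |U|=6: {1,5,6,7,8,9}:20  {2,3,4,5,8,9}:1  {3,4,5,7,8,9}:6  {4,5,6,7,8,9}:15
  |U|=7: {0,2,3,4,5,8,9}:1  {1,4,5,6,7,8,9}:35  {2,3,4,5,7,8,9}:7  {3,4,5,6,7,8,9}:21
  |U|=8: {0,2,3,4,5,7,8,9}:8  {1,3,4,5,6,7,8,9}:56  {2,3,4,5,6,7,8,9}:28
  start at 0(e): 84
  start at 1(f): 36
sum over floor = 120

120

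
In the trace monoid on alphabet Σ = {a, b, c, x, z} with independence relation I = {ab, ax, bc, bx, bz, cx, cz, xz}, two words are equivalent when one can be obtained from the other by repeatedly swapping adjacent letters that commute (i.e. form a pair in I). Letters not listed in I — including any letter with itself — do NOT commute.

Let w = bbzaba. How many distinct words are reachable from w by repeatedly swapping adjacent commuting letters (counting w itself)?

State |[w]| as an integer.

piece 0:b — minimal
piece 1:b rests on {0:b}
piece 2:z — minimal
piece 3:a rests on {2:z}
piece 4:b rests on {1:b}
piece 5:a rests on {3:a}
minimal pieces: {0:b, 2:z}
ways to finish when only these pieces remain (= sum over removing one remaining piece with nothing left below it):
  1 left: {4}→1  {5}→1
  2 left: {1,4}→1  {3,5}→1  {4,5}→2
  3 left: {0,1,4}→1  {1,4,5}→3  {2,3,5}→1  {3,4,5}→3
  4 left: {0,1,4,5}→4  {1,3,4,5}→6  {2,3,4,5}→4
  placing 0:b first → 10 extensions
  placing 2:z first → 10 extensions
total linear extensions = 20

20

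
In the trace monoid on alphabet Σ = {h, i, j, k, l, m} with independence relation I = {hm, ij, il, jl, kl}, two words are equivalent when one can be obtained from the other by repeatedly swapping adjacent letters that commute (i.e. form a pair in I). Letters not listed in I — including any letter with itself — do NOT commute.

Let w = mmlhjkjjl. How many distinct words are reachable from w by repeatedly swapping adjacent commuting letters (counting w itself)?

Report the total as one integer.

drop 0:m onto floor
drop 1:m onto {0:m}
drop 2:l onto {1:m}
drop 3:h onto {2:l}
drop 4:j onto {3:h}
drop 5:k onto {4:j}
drop 6:j onto {5:k}
drop 7:j onto {6:j}
drop 8:l onto {3:h}
ground layer = {0:m}
drop-orders for the pieces not yet dropped (sum over which currently-grounded one goes next):
  1 to go: {7} 1  {8} 1
  2 to go: {6,7} 1  {7,8} 2
  3 to go: {5,6,7} 1  {6,7,8} 3
  4 to go: {4,5,6,7} 1  {5,6,7,8} 4
  5 to go: {4,5,6,7,8} 5
  6 to go: {3,4,5,6,7,8} 5
  7 to go: {2,3,4,5,6,7,8} 5
  if 0:m drops first: 5 orders

5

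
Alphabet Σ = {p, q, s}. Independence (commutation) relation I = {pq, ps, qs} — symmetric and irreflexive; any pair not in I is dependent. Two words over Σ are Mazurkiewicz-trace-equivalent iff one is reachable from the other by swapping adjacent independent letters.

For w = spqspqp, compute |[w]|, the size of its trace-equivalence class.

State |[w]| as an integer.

210

#0=s has no predecessor
#1=p has no predecessor
#2=q has no predecessor
#3=s depends on [0:s]
#4=p depends on [1:p]
#5=q depends on [2:q]
#6=p depends on [4:p]
sources: [0:s, 1:p, 2:q]
N(rest) = Σ N(rest − s) over sources s of rest; N(one piece) = 1:
  size 1 → [3]=1  [5]=1  [6]=1
  size 2 → [0,3]=1  [2,5]=1  [3,5]=2  [3,6]=2  [4,6]=1  [5,6]=2
  size 3 → [0,3,5]=3  [0,3,6]=3  [1,4,6]=1  [2,3,5]=3  [2,5,6]=3  [3,4,6]=3  [3,5,6]=6  [4,5,6]=3
  size 4 → [0,2,3,5]=6  [0,3,4,6]=6  [0,3,5,6]=12  [1,3,4,6]=4  [1,4,5,6]=4  [2,3,5,6]=12  [2,4,5,6]=6  [3,4,5,6]=12
  size 5 → [0,1,3,4,6]=10  [0,2,3,5,6]=30  [0,3,4,5,6]=30  [1,2,4,5,6]=10  [1,3,4,5,6]=20  [2,3,4,5,6]=30
  first=0(s) contributes 60
  first=1(p) contributes 90
  first=2(q) contributes 60
|[w]| = 210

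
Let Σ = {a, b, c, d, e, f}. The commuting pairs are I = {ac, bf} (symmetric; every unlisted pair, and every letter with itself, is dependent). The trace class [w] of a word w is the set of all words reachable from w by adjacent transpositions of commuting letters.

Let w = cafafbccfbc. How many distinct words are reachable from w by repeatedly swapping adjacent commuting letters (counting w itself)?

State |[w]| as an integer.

#0=c has no predecessor
#1=a has no predecessor
#2=f depends on [0:c, 1:a]
#3=a depends on [2:f]
#4=f depends on [3:a]
#5=b depends on [3:a]
#6=c depends on [4:f, 5:b]
#7=c depends on [6:c]
#8=f depends on [7:c]
#9=b depends on [7:c]
#10=c depends on [8:f, 9:b]
sources: [0:c, 1:a]
N(rest) = Σ N(rest − s) over sources s of rest; N(one piece) = 1:
  size 1 → [10]=1
  size 2 → [8,10]=1  [9,10]=1
  size 3 → [8,9,10]=2
  size 4 → [7,8,9,10]=2
  size 5 → [6,7,8,9,10]=2
  size 6 → [4,6,7,8,9,10]=2  [5,6,7,8,9,10]=2
  size 7 → [4,5,6,7,8,9,10]=4
  size 8 → [3,4,5,6,7,8,9,10]=4
  size 9 → [2,3,4,5,6,7,8,9,10]=4
  first=0(c) contributes 4
  first=1(a) contributes 4
|[w]| = 8

8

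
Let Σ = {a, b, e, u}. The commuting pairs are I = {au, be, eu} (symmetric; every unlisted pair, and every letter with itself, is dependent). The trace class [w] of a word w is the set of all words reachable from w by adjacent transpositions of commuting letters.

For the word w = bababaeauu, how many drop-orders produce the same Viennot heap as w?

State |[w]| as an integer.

drop 0:b onto floor
drop 1:a onto {0:b}
drop 2:b onto {1:a}
drop 3:a onto {2:b}
drop 4:b onto {3:a}
drop 5:a onto {4:b}
drop 6:e onto {5:a}
drop 7:a onto {6:e}
drop 8:u onto {4:b}
drop 9:u onto {8:u}
ground layer = {0:b}
drop-orders for the pieces not yet dropped (sum over which currently-grounded one goes next):
  1 to go: {7} 1  {9} 1
  2 to go: {6,7} 1  {7,9} 2  {8,9} 1
  3 to go: {5,6,7} 1  {6,7,9} 3  {7,8,9} 3
  4 to go: {5,6,7,9} 4  {6,7,8,9} 6
  5 to go: {5,6,7,8,9} 10
  6 to go: {4,5,6,7,8,9} 10
  7 to go: {3,4,5,6,7,8,9} 10
  8 to go: {2,3,4,5,6,7,8,9} 10
  if 0:b drops first: 10 orders

10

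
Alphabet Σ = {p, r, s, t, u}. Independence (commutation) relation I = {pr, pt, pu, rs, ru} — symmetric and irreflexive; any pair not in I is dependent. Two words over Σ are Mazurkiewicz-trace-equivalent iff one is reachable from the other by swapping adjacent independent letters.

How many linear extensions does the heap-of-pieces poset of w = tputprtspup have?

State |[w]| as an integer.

piece 0:t — minimal
piece 1:p — minimal
piece 2:u rests on {0:t}
piece 3:t rests on {2:u}
piece 4:p rests on {1:p}
piece 5:r rests on {3:t}
piece 6:t rests on {5:r}
piece 7:s rests on {4:p, 6:t}
piece 8:p rests on {7:s}
piece 9:u rests on {7:s}
piece 10:p rests on {8:p}
minimal pieces: {0:t, 1:p}
ways to finish when only these pieces remain (= sum over removing one remaining piece with nothing left below it):
  1 left: {9}→1  {10}→1
  2 left: {8,10}→1  {9,10}→2
  3 left: {8,9,10}→3
  4 left: {7,8,9,10}→3
  5 left: {4,7,8,9,10}→3  {6,7,8,9,10}→3
  6 left: {1,4,7,8,9,10}→3  {4,6,7,8,9,10}→6  {5,6,7,8,9,10}→3
  7 left: {1,4,6,7,8,9,10}→9  {3,5,6,7,8,9,10}→3  {4,5,6,7,8,9,10}→9
  8 left: {1,4,5,6,7,8,9,10}→18  {2,3,5,6,7,8,9,10}→3  {3,4,5,6,7,8,9,10}→12
  9 left: {0,2,3,5,6,7,8,9,10}→3  {1,3,4,5,6,7,8,9,10}→30  {2,3,4,5,6,7,8,9,10}→15
  placing 0:t first → 45 extensions
  placing 1:p first → 18 extensions
total linear extensions = 63

63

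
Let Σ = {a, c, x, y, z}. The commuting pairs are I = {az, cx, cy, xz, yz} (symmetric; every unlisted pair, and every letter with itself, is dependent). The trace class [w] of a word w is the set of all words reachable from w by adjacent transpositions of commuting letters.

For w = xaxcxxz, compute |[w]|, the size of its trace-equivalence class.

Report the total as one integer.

drop 0:x onto floor
drop 1:a onto {0:x}
drop 2:x onto {1:a}
drop 3:c onto {1:a}
drop 4:x onto {2:x}
drop 5:x onto {4:x}
drop 6:z onto {3:c}
ground layer = {0:x}
drop-orders for the pieces not yet dropped (sum over which currently-grounded one goes next):
  1 to go: {5} 1  {6} 1
  2 to go: {3,6} 1  {4,5} 1  {5,6} 2
  3 to go: {2,4,5} 1  {3,5,6} 3  {4,5,6} 3
  4 to go: {2,4,5,6} 4  {3,4,5,6} 6
  5 to go: {2,3,4,5,6} 10
  if 0:x drops first: 10 orders

10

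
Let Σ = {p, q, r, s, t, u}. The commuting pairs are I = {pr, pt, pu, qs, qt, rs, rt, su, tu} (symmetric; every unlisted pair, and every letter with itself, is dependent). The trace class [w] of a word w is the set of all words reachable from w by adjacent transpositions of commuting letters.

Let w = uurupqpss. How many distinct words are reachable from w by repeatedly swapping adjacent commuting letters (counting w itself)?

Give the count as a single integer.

#0=u has no predecessor
#1=u depends on [0:u]
#2=r depends on [1:u]
#3=u depends on [2:r]
#4=p has no predecessor
#5=q depends on [3:u, 4:p]
#6=p depends on [5:q]
#7=s depends on [6:p]
#8=s depends on [7:s]
sources: [0:u, 4:p]
N(rest) = Σ N(rest − s) over sources s of rest; N(one piece) = 1:
  size 1 → [8]=1
  size 2 → [7,8]=1
  size 3 → [6,7,8]=1
  size 4 → [5,6,7,8]=1
  size 5 → [3,5,6,7,8]=1  [4,5,6,7,8]=1
  size 6 → [2,3,5,6,7,8]=1  [3,4,5,6,7,8]=2
  size 7 → [1,2,3,5,6,7,8]=1  [2,3,4,5,6,7,8]=3
  first=0(u) contributes 4
  first=4(p) contributes 1
|[w]| = 5

5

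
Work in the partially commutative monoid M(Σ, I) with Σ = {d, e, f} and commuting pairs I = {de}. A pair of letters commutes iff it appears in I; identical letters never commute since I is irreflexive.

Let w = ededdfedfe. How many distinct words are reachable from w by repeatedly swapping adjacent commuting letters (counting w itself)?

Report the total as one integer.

drop 0:e onto floor
drop 1:d onto floor
drop 2:e onto {0:e}
drop 3:d onto {1:d}
drop 4:d onto {3:d}
drop 5:f onto {2:e, 4:d}
drop 6:e onto {5:f}
drop 7:d onto {5:f}
drop 8:f onto {6:e, 7:d}
drop 9:e onto {8:f}
ground layer = {0:e, 1:d}
drop-orders for the pieces not yet dropped (sum over which currently-grounded one goes next):
  1 to go: {9} 1
  2 to go: {8,9} 1
  3 to go: {6,8,9} 1  {7,8,9} 1
  4 to go: {6,7,8,9} 2
  5 to go: {5,6,7,8,9} 2
  6 to go: {2,5,6,7,8,9} 2  {4,5,6,7,8,9} 2
  7 to go: {0,2,5,6,7,8,9} 2  {2,4,5,6,7,8,9} 4  {3,4,5,6,7,8,9} 2
  8 to go: {0,2,4,5,6,7,8,9} 6  {1,3,4,5,6,7,8,9} 2  {2,3,4,5,6,7,8,9} 6
  if 0:e drops first: 8 orders
  if 1:d drops first: 12 orders
heap linearizations: 20

20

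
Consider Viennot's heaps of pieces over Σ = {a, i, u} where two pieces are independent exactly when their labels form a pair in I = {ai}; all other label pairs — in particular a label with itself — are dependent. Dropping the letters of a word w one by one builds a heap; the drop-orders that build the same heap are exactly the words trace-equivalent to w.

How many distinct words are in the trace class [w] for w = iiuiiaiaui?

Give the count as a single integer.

10

#0=i has no predecessor
#1=i depends on [0:i]
#2=u depends on [1:i]
#3=i depends on [2:u]
#4=i depends on [3:i]
#5=a depends on [2:u]
#6=i depends on [4:i]
#7=a depends on [5:a]
#8=u depends on [6:i, 7:a]
#9=i depends on [8:u]
sources: [0:i]
N(rest) = Σ N(rest − s) over sources s of rest; N(one piece) = 1:
  size 1 → [9]=1
  size 2 → [8,9]=1
  size 3 → [6,8,9]=1  [7,8,9]=1
  size 4 → [4,6,8,9]=1  [5,7,8,9]=1  [6,7,8,9]=2
  size 5 → [3,4,6,8,9]=1  [4,6,7,8,9]=3  [5,6,7,8,9]=3
  size 6 → [3,4,6,7,8,9]=4  [4,5,6,7,8,9]=6
  size 7 → [3,4,5,6,7,8,9]=10
  size 8 → [2,3,4,5,6,7,8,9]=10
  first=0(i) contributes 10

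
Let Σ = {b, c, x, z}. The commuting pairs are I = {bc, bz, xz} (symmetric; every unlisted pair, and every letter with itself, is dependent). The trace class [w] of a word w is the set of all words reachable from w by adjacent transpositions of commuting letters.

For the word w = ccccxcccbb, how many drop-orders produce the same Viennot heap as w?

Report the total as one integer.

drop 0:c onto floor
drop 1:c onto {0:c}
drop 2:c onto {1:c}
drop 3:c onto {2:c}
drop 4:x onto {3:c}
drop 5:c onto {4:x}
drop 6:c onto {5:c}
drop 7:c onto {6:c}
drop 8:b onto {4:x}
drop 9:b onto {8:b}
ground layer = {0:c}
drop-orders for the pieces not yet dropped (sum over which currently-grounded one goes next):
  1 to go: {7} 1  {9} 1
  2 to go: {6,7} 1  {7,9} 2  {8,9} 1
  3 to go: {5,6,7} 1  {6,7,9} 3  {7,8,9} 3
  4 to go: {5,6,7,9} 4  {6,7,8,9} 6
  5 to go: {5,6,7,8,9} 10
  6 to go: {4,5,6,7,8,9} 10
  7 to go: {3,4,5,6,7,8,9} 10
  8 to go: {2,3,4,5,6,7,8,9} 10
  if 0:c drops first: 10 orders

10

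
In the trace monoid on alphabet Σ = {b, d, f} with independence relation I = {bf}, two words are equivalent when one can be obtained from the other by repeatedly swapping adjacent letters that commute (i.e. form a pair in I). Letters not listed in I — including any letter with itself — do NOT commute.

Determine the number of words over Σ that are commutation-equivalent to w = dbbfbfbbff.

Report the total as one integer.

0(d) covers ∅
1(b) covers 0:d
2(b) covers 1:b
3(f) covers 0:d
4(b) covers 2:b
5(f) covers 3:f
6(b) covers 4:b
7(b) covers 6:b
8(f) covers 5:f
9(f) covers 8:f
floor of heap: 0:d
completions by unplaced set U, small U first (add the entries for U minus each lowest piece of U):
  |U|=1: {7}:1  {9}:1
  |U|=2: {6,7}:1  {7,9}:2  {8,9}:1
  |U|=3: {4,6,7}:1  {5,8,9}:1  {6,7,9}:3  {7,8,9}:3
  |U|=4: {2,4,6,7}:1  {3,5,8,9}:1  {4,6,7,9}:4  {5,7,8,9}:4  {6,7,8,9}:6
  |U|=5: {1,2,4,6,7}:1  {2,4,6,7,9}:5  {3,5,7,8,9}:5  {4,6,7,8,9}:10  {5,6,7,8,9}:10
  |U|=6: {1,2,4,6,7,9}:6  {2,4,6,7,8,9}:15  {3,5,6,7,8,9}:15  {4,5,6,7,8,9}:20
  |U|=7: {1,2,4,6,7,8,9}:21  {2,4,5,6,7,8,9}:35  {3,4,5,6,7,8,9}:35
  |U|=8: {1,2,4,5,6,7,8,9}:56  {2,3,4,5,6,7,8,9}:70
  start at 0(d): 126

126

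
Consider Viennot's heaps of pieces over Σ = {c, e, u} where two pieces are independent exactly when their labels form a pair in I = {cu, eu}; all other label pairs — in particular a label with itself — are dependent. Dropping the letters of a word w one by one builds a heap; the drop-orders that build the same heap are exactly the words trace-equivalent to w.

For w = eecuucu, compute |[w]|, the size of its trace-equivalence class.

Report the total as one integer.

drop 0:e onto floor
drop 1:e onto {0:e}
drop 2:c onto {1:e}
drop 3:u onto floor
drop 4:u onto {3:u}
drop 5:c onto {2:c}
drop 6:u onto {4:u}
ground layer = {0:e, 3:u}
drop-orders for the pieces not yet dropped (sum over which currently-grounded one goes next):
  1 to go: {5} 1  {6} 1
  2 to go: {2,5} 1  {4,6} 1  {5,6} 2
  3 to go: {1,2,5} 1  {2,5,6} 3  {3,4,6} 1  {4,5,6} 3
  4 to go: {0,1,2,5} 1  {1,2,5,6} 4  {2,4,5,6} 6  {3,4,5,6} 4
  5 to go: {0,1,2,5,6} 5  {1,2,4,5,6} 10  {2,3,4,5,6} 10
  if 0:e drops first: 20 orders
  if 3:u drops first: 15 orders
heap linearizations: 35

35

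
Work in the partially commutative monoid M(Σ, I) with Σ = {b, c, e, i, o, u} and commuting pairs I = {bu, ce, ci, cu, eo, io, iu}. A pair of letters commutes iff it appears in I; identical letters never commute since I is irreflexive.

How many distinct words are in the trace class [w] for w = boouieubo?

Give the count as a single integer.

#0=b has no predecessor
#1=o depends on [0:b]
#2=o depends on [1:o]
#3=u depends on [2:o]
#4=i depends on [0:b]
#5=e depends on [3:u, 4:i]
#6=u depends on [5:e]
#7=b depends on [5:e]
#8=o depends on [6:u, 7:b]
sources: [0:b]
N(rest) = Σ N(rest − s) over sources s of rest; N(one piece) = 1:
  size 1 → [8]=1
  size 2 → [6,8]=1  [7,8]=1
  size 3 → [6,7,8]=2
  size 4 → [5,6,7,8]=2
  size 5 → [3,5,6,7,8]=2  [4,5,6,7,8]=2
  size 6 → [2,3,5,6,7,8]=2  [3,4,5,6,7,8]=4
  size 7 → [1,2,3,5,6,7,8]=2  [2,3,4,5,6,7,8]=6
  first=0(b) contributes 8

8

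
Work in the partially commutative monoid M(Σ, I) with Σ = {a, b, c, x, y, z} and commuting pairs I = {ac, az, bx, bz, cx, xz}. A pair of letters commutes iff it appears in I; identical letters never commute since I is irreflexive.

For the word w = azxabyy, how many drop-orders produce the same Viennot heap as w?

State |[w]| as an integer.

drop 0:a onto floor
drop 1:z onto floor
drop 2:x onto {0:a}
drop 3:a onto {2:x}
drop 4:b onto {3:a}
drop 5:y onto {1:z, 4:b}
drop 6:y onto {5:y}
ground layer = {0:a, 1:z}
drop-orders for the pieces not yet dropped (sum over which currently-grounded one goes next):
  1 to go: {6} 1
  2 to go: {5,6} 1
  3 to go: {1,5,6} 1  {4,5,6} 1
  4 to go: {1,4,5,6} 2  {3,4,5,6} 1
  5 to go: {1,3,4,5,6} 3  {2,3,4,5,6} 1
  if 0:a drops first: 4 orders
  if 1:z drops first: 1 orders
heap linearizations: 5

5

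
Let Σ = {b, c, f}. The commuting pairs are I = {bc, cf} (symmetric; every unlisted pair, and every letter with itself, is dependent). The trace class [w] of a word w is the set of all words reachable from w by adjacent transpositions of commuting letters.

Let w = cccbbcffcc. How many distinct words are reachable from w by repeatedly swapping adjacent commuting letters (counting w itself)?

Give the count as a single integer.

0(c) covers ∅
1(c) covers 0:c
2(c) covers 1:c
3(b) covers ∅
4(b) covers 3:b
5(c) covers 2:c
6(f) covers 4:b
7(f) covers 6:f
8(c) covers 5:c
9(c) covers 8:c
floor of heap: 0:c, 3:b
completions by unplaced set U, small U first (add the entries for U minus each lowest piece of U):
  |U|=1: {7}:1  {9}:1
  |U|=2: {6,7}:1  {7,9}:2  {8,9}:1
  |U|=3: {4,6,7}:1  {5,8,9}:1  {6,7,9}:3  {7,8,9}:3
  |U|=4: {2,5,8,9}:1  {3,4,6,7}:1  {4,6,7,9}:4  {5,7,8,9}:4  {6,7,8,9}:6
  |U|=5: {1,2,5,8,9}:1  {2,5,7,8,9}:5  {3,4,6,7,9}:5  {4,6,7,8,9}:10  {5,6,7,8,9}:10
  |U|=6: {0,1,2,5,8,9}:1  {1,2,5,7,8,9}:6  {2,5,6,7,8,9}:15  {3,4,6,7,8,9}:15  {4,5,6,7,8,9}:20
  |U|=7: {0,1,2,5,7,8,9}:7  {1,2,5,6,7,8,9}:21  {2,4,5,6,7,8,9}:35  {3,4,5,6,7,8,9}:35
  |U|=8: {0,1,2,5,6,7,8,9}:28  {1,2,4,5,6,7,8,9}:56  {2,3,4,5,6,7,8,9}:70
  start at 0(c): 126
  start at 3(b): 84
sum over floor = 210

210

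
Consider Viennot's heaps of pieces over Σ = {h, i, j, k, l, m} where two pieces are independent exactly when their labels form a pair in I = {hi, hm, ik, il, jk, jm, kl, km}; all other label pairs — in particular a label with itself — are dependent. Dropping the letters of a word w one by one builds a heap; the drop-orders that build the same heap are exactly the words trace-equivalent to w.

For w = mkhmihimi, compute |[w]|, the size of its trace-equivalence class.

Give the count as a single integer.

84

drop 0:m onto floor
drop 1:k onto floor
drop 2:h onto {1:k}
drop 3:m onto {0:m}
drop 4:i onto {3:m}
drop 5:h onto {2:h}
drop 6:i onto {4:i}
drop 7:m onto {6:i}
drop 8:i onto {7:m}
ground layer = {0:m, 1:k}
drop-orders for the pieces not yet dropped (sum over which currently-grounded one goes next):
  1 to go: {5} 1  {8} 1
  2 to go: {2,5} 1  {5,8} 2  {7,8} 1
  3 to go: {1,2,5} 1  {2,5,8} 3  {5,7,8} 3  {6,7,8} 1
  4 to go: {1,2,5,8} 4  {2,5,7,8} 6  {4,6,7,8} 1  {5,6,7,8} 4
  5 to go: {1,2,5,7,8} 10  {2,5,6,7,8} 10  {3,4,6,7,8} 1  {4,5,6,7,8} 5
  6 to go: {0,3,4,6,7,8} 1  {1,2,5,6,7,8} 20  {2,4,5,6,7,8} 15  {3,4,5,6,7,8} 6
  7 to go: {0,3,4,5,6,7,8} 7  {1,2,4,5,6,7,8} 35  {2,3,4,5,6,7,8} 21
  if 0:m drops first: 56 orders
  if 1:k drops first: 28 orders
heap linearizations: 84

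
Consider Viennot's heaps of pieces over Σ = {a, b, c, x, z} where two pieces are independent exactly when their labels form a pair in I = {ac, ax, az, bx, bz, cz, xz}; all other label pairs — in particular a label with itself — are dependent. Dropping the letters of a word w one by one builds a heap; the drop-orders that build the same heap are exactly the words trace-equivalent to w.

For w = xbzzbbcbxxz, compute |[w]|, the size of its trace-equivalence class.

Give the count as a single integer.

drop 0:x onto floor
drop 1:b onto floor
drop 2:z onto floor
drop 3:z onto {2:z}
drop 4:b onto {1:b}
drop 5:b onto {4:b}
drop 6:c onto {0:x, 5:b}
drop 7:b onto {6:c}
drop 8:x onto {6:c}
drop 9:x onto {8:x}
drop 10:z onto {3:z}
ground layer = {0:x, 1:b, 2:z}
drop-orders for the pieces not yet dropped (sum over which currently-grounded one goes next):
  1 to go: {7} 1  {9} 1  {10} 1
  2 to go: {3,10} 1  {7,9} 2  {7,10} 2  {8,9} 1  {9,10} 2
  3 to go: {2,3,10} 1  {3,7,10} 3  {3,9,10} 3  {7,8,9} 3  {7,9,10} 6  {8,9,10} 3
  4 to go: {2,3,7,10} 4  {2,3,9,10} 4  {3,7,9,10} 12  {3,8,9,10} 6  {6,7,8,9} 3  {7,8,9,10} 12
  5 to go: {0,6,7,8,9} 3  {2,3,7,9,10} 20  {2,3,8,9,10} 10  {3,7,8,9,10} 30  {5,6,7,8,9} 3  {6,7,8,9,10} 15
  6 to go: {0,5,6,7,8,9} 6  {0,6,7,8,9,10} 18  {2,3,7,8,9,10} 60  {3,6,7,8,9,10} 45  {4,5,6,7,8,9} 3  {5,6,7,8,9,10} 18
  7 to go: {0,3,6,7,8,9,10} 63  {0,4,5,6,7,8,9} 9  {0,5,6,7,8,9,10} 42  {1,4,5,6,7,8,9} 3  {2,3,6,7,8,9,10} 105  {3,5,6,7,8,9,10} 63  {4,5,6,7,8,9,10} 21
  8 to go: {0,1,4,5,6,7,8,9} 12  {0,2,3,6,7,8,9,10} 168  {0,3,5,6,7,8,9,10} 168  {0,4,5,6,7,8,9,10} 72  {1,4,5,6,7,8,9,10} 24  {2,3,5,6,7,8,9,10} 168  {3,4,5,6,7,8,9,10} 84
  9 to go: {0,1,4,5,6,7,8,9,10} 108  {0,2,3,5,6,7,8,9,10} 504  {0,3,4,5,6,7,8,9,10} 324  {1,3,4,5,6,7,8,9,10} 108  {2,3,4,5,6,7,8,9,10} 252
  if 0:x drops first: 360 orders
  if 1:b drops first: 1080 orders
  if 2:z drops first: 540 orders
heap linearizations: 1980

1980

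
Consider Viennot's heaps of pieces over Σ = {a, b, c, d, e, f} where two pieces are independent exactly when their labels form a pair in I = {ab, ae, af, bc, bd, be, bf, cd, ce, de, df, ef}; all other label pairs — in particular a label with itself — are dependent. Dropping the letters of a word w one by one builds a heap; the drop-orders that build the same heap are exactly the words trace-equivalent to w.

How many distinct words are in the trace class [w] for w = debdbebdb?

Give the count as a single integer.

piece 0:d — minimal
piece 1:e — minimal
piece 2:b — minimal
piece 3:d rests on {0:d}
piece 4:b rests on {2:b}
piece 5:e rests on {1:e}
piece 6:b rests on {4:b}
piece 7:d rests on {3:d}
piece 8:b rests on {6:b}
minimal pieces: {0:d, 1:e, 2:b}
ways to finish when only these pieces remain (= sum over removing one remaining piece with nothing left below it):
  1 left: {5}→1  {7}→1  {8}→1
  2 left: {1,5}→1  {3,7}→1  {5,7}→2  {5,8}→2  {6,8}→1  {7,8}→2
  3 left: {0,3,7}→1  {1,5,7}→3  {1,5,8}→3  {3,5,7}→3  {3,7,8}→3  {4,6,8}→1  {5,6,8}→3  {5,7,8}→6  {6,7,8}→3
  4 left: {0,3,5,7}→4  {0,3,7,8}→4  {1,3,5,7}→6  {1,5,6,8}→6  {1,5,7,8}→12  {2,4,6,8}→1  {3,5,7,8}→12  {3,6,7,8}→6  {4,5,6,8}→4  {4,6,7,8}→4  {5,6,7,8}→12
  5 left: {0,1,3,5,7}→10  {0,3,5,7,8}→20  {0,3,6,7,8}→10  {1,3,5,7,8}→30  {1,4,5,6,8}→10  {1,5,6,7,8}→30  {2,4,5,6,8}→5  {2,4,6,7,8}→5  {3,4,6,7,8}→10  {3,5,6,7,8}→30  {4,5,6,7,8}→20
  6 left: {0,1,3,5,7,8}→60  {0,3,4,6,7,8}→20  {0,3,5,6,7,8}→60  {1,2,4,5,6,8}→15  {1,3,5,6,7,8}→90  {1,4,5,6,7,8}→60  {2,3,4,6,7,8}→15  {2,4,5,6,7,8}→30  {3,4,5,6,7,8}→60
  7 left: {0,1,3,5,6,7,8}→210  {0,2,3,4,6,7,8}→35  {0,3,4,5,6,7,8}→140  {1,2,4,5,6,7,8}→105  {1,3,4,5,6,7,8}→210  {2,3,4,5,6,7,8}→105
  placing 0:d first → 420 extensions
  placing 1:e first → 280 extensions
  placing 2:b first → 560 extensions
total linear extensions = 1260

1260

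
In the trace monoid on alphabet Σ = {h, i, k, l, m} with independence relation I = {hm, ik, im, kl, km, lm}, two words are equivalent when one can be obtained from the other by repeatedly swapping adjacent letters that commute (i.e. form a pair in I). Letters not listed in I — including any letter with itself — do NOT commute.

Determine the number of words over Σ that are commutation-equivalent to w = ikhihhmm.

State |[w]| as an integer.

56

#0=i has no predecessor
#1=k has no predecessor
#2=h depends on [0:i, 1:k]
#3=i depends on [2:h]
#4=h depends on [3:i]
#5=h depends on [4:h]
#6=m has no predecessor
#7=m depends on [6:m]
sources: [0:i, 1:k, 6:m]
N(rest) = Σ N(rest − s) over sources s of rest; N(one piece) = 1:
  size 1 → [5]=1  [7]=1
  size 2 → [4,5]=1  [5,7]=2  [6,7]=1
  size 3 → [3,4,5]=1  [4,5,7]=3  [5,6,7]=3
  size 4 → [2,3,4,5]=1  [3,4,5,7]=4  [4,5,6,7]=6
  size 5 → [0,2,3,4,5]=1  [1,2,3,4,5]=1  [2,3,4,5,7]=5  [3,4,5,6,7]=10
  size 6 → [0,1,2,3,4,5]=2  [0,2,3,4,5,7]=6  [1,2,3,4,5,7]=6  [2,3,4,5,6,7]=15
  first=0(i) contributes 21
  first=1(k) contributes 21
  first=6(m) contributes 14
|[w]| = 56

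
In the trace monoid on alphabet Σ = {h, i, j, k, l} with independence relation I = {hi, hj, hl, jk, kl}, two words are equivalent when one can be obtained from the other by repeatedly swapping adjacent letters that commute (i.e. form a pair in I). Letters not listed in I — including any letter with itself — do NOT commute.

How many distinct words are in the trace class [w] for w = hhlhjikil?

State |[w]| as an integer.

20

piece 0:h — minimal
piece 1:h rests on {0:h}
piece 2:l — minimal
piece 3:h rests on {1:h}
piece 4:j rests on {2:l}
piece 5:i rests on {4:j}
piece 6:k rests on {3:h, 5:i}
piece 7:i rests on {6:k}
piece 8:l rests on {7:i}
minimal pieces: {0:h, 2:l}
ways to finish when only these pieces remain (= sum over removing one remaining piece with nothing left below it):
  1 left: {8}→1
  2 left: {7,8}→1
  3 left: {6,7,8}→1
  4 left: {3,6,7,8}→1  {5,6,7,8}→1
  5 left: {1,3,6,7,8}→1  {3,5,6,7,8}→2  {4,5,6,7,8}→1
  6 left: {0,1,3,6,7,8}→1  {1,3,5,6,7,8}→3  {2,4,5,6,7,8}→1  {3,4,5,6,7,8}→3
  7 left: {0,1,3,5,6,7,8}→4  {1,3,4,5,6,7,8}→6  {2,3,4,5,6,7,8}→4
  placing 0:h first → 10 extensions
  placing 2:l first → 10 extensions
total linear extensions = 20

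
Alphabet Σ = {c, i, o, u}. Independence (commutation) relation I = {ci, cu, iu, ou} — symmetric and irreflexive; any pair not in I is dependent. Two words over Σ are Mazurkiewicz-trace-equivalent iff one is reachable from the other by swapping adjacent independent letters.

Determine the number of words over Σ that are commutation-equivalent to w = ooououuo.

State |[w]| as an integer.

56

#0=o has no predecessor
#1=o depends on [0:o]
#2=o depends on [1:o]
#3=u has no predecessor
#4=o depends on [2:o]
#5=u depends on [3:u]
#6=u depends on [5:u]
#7=o depends on [4:o]
sources: [0:o, 3:u]
N(rest) = Σ N(rest − s) over sources s of rest; N(one piece) = 1:
  size 1 → [6]=1  [7]=1
  size 2 → [4,7]=1  [5,6]=1  [6,7]=2
  size 3 → [2,4,7]=1  [3,5,6]=1  [4,6,7]=3  [5,6,7]=3
  size 4 → [1,2,4,7]=1  [2,4,6,7]=4  [3,5,6,7]=4  [4,5,6,7]=6
  size 5 → [0,1,2,4,7]=1  [1,2,4,6,7]=5  [2,4,5,6,7]=10  [3,4,5,6,7]=10
  size 6 → [0,1,2,4,6,7]=6  [1,2,4,5,6,7]=15  [2,3,4,5,6,7]=20
  first=0(o) contributes 35
  first=3(u) contributes 21
|[w]| = 56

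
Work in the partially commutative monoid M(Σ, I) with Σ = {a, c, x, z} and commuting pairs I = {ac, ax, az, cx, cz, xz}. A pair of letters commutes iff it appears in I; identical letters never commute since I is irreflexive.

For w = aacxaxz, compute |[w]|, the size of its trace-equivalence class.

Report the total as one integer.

420

drop 0:a onto floor
drop 1:a onto {0:a}
drop 2:c onto floor
drop 3:x onto floor
drop 4:a onto {1:a}
drop 5:x onto {3:x}
drop 6:z onto floor
ground layer = {0:a, 2:c, 3:x, 6:z}
drop-orders for the pieces not yet dropped (sum over which currently-grounded one goes next):
  1 to go: {2} 1  {4} 1  {5} 1  {6} 1
  2 to go: {1,4} 1  {2,4} 2  {2,5} 2  {2,6} 2  {3,5} 1  {4,5} 2  {4,6} 2  {5,6} 2
  3 to go: {0,1,4} 1  {1,2,4} 3  {1,4,5} 3  {1,4,6} 3  {2,3,5} 3  {2,4,5} 6  {2,4,6} 6  {2,5,6} 6  {3,4,5} 3  {3,5,6} 3  {4,5,6} 6
  4 to go: {0,1,2,4} 4  {0,1,4,5} 4  {0,1,4,6} 4  {1,2,4,5} 12  {1,2,4,6} 12  {1,3,4,5} 6  {1,4,5,6} 12  {2,3,4,5} 12  {2,3,5,6} 12  {2,4,5,6} 24  {3,4,5,6} 12
  5 to go: {0,1,2,4,5} 20  {0,1,2,4,6} 20  {0,1,3,4,5} 10  {0,1,4,5,6} 20  {1,2,3,4,5} 30  {1,2,4,5,6} 60  {1,3,4,5,6} 30  {2,3,4,5,6} 60
  if 0:a drops first: 180 orders
  if 2:c drops first: 60 orders
  if 3:x drops first: 120 orders
  if 6:z drops first: 60 orders
heap linearizations: 420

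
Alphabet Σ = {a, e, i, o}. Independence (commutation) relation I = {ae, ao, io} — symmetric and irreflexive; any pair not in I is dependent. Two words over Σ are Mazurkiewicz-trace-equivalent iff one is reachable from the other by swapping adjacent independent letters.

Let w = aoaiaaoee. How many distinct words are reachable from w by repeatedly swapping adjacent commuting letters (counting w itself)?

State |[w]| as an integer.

81

drop 0:a onto floor
drop 1:o onto floor
drop 2:a onto {0:a}
drop 3:i onto {2:a}
drop 4:a onto {3:i}
drop 5:a onto {4:a}
drop 6:o onto {1:o}
drop 7:e onto {3:i, 6:o}
drop 8:e onto {7:e}
ground layer = {0:a, 1:o}
drop-orders for the pieces not yet dropped (sum over which currently-grounded one goes next):
  1 to go: {5} 1  {8} 1
  2 to go: {4,5} 1  {5,8} 2  {7,8} 1
  3 to go: {4,5,8} 3  {5,7,8} 3  {6,7,8} 1
  4 to go: {1,6,7,8} 1  {4,5,7,8} 6  {5,6,7,8} 4
  5 to go: {1,5,6,7,8} 5  {3,4,5,7,8} 6  {4,5,6,7,8} 10
  6 to go: {1,4,5,6,7,8} 15  {2,3,4,5,7,8} 6  {3,4,5,6,7,8} 16
  7 to go: {0,2,3,4,5,7,8} 6  {1,3,4,5,6,7,8} 31  {2,3,4,5,6,7,8} 22
  if 0:a drops first: 53 orders
  if 1:o drops first: 28 orders
heap linearizations: 81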